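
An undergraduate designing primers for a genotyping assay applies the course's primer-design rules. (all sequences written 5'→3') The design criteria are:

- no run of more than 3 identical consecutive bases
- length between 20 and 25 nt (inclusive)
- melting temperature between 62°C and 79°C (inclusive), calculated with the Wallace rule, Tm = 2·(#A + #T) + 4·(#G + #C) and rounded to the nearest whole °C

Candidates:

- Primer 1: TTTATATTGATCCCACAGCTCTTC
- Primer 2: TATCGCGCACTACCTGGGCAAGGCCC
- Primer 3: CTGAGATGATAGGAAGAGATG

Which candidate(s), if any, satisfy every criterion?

Primer 1 (24 nt, A=5 T=10 G=2 C=7): longest run = 3 ✓; length 24 ✓; Tm = 2·15 + 4·9 = 66°C ✓ — passes.
Primer 2 (26 nt, A=5 T=4 G=7 C=10): longest run = 3 ✓; length 26, outside 20–25 ✗; Tm = 2·9 + 4·17 = 86°C, outside 62–79°C ✗ — fails.
Primer 3 (21 nt, A=8 T=4 G=8 C=1): longest run = 2 ✓; length 21 ✓; Tm = 2·12 + 4·9 = 60°C, outside 62–79°C ✗ — fails.

Primer 1 only.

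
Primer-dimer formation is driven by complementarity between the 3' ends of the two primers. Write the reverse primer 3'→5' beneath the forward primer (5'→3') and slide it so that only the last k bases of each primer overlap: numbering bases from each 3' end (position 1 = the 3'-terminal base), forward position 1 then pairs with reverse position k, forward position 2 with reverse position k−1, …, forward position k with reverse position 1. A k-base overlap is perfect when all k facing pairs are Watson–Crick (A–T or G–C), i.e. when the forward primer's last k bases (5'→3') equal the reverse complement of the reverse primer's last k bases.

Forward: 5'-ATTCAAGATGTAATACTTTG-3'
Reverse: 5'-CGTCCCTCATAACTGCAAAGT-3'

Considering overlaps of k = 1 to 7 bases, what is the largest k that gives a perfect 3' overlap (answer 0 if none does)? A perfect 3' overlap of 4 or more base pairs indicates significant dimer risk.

Longest perfect overlap: 6 complementary base pairs; significant dimer risk (threshold 4).

Last 7 bases (5'→3') — forward …TACTTTG, reverse …GCAAAGT.
Reverse complement of the reverse primer's last 7 bases: ACTTTGC; its first k bases are the reverse complement of the reverse primer's last k bases, so a perfect k-base overlap needs the forward primer's last k bases to equal them.
Comparing (forward last k vs required): k=1: G vs A ✗; k=2: TG vs AC ✗; k=3: TTG vs ACT ✗; k=4: TTTG vs ACTT ✗; k=5: CTTTG vs ACTTT ✗; k=6: ACTTTG vs ACTTTG ✓; k=7: TACTTTG vs ACTTTGC ✗.
Only k = 6 is perfect, so the longest perfect 3' overlap is 6.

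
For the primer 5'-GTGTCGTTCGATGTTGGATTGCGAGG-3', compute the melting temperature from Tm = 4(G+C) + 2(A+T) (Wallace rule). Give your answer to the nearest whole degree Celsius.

80°C

Base counts: A=3, T=9, G=11, C=3 (length 26).
Tm = 2·(3+9) + 4·(11+3) = 2·12 + 4·14 = 24 + 56 = 80°C.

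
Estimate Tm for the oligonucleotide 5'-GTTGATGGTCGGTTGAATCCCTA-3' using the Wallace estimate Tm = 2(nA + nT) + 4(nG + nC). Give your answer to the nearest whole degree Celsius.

Base counts: A=4, T=8, G=7, C=4 (length 23).
Tm = 2·(4+8) + 4·(7+4) = 2·12 + 4·11 = 24 + 44 = 68°C.

68°C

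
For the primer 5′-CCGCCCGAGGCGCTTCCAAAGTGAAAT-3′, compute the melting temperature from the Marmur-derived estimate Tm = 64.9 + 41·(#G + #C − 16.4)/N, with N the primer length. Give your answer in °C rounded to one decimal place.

Base counts: A=7, T=4, G=7, C=9; G+C = 16, N = 27.
Tm = 64.9 + 41·(16 − 16.4)/27 = 64.9 + -16.40/27 = 64.3°C.

64.3°C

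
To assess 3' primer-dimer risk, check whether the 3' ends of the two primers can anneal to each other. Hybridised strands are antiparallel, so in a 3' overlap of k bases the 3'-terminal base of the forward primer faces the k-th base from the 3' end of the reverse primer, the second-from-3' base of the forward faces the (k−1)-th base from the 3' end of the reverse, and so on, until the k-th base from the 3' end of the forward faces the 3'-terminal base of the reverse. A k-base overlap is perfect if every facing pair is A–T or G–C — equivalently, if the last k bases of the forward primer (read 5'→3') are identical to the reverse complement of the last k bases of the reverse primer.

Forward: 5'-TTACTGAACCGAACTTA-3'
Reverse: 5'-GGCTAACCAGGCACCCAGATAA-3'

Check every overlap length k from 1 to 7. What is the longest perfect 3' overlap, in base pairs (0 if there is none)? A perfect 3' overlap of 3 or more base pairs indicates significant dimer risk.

Longest perfect overlap: 3 complementary base pairs; significant dimer risk (threshold 3).

Last 7 bases (5'→3') — forward …GAACTTA, reverse …CAGATAA.
Reverse complement of the reverse primer's last 7 bases: TTATCTG; its first k bases are the reverse complement of the reverse primer's last k bases, so a perfect k-base overlap needs the forward primer's last k bases to equal them.
Comparing (forward last k vs required): k=1: A vs T ✗; k=2: TA vs TT ✗; k=3: TTA vs TTA ✓; k=4: CTTA vs TTAT ✗; k=5: ACTTA vs TTATC ✗; k=6: AACTTA vs TTATCT ✗; k=7: GAACTTA vs TTATCTG ✗.
Only k = 3 is perfect, so the longest perfect 3' overlap is 3.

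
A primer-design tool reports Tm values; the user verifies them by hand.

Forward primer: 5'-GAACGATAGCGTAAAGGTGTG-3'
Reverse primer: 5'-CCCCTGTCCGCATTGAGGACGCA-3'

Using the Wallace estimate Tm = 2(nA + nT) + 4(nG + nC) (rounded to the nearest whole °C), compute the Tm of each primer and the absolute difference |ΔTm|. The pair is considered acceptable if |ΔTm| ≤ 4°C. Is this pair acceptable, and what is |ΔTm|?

Forward: A=7 T=4 G=8 C=2 → Tm = 2·11 + 4·10 = 62°C.
Reverse: A=4 T=4 G=6 C=9 → Tm = 2·8 + 4·15 = 76°C.
|ΔTm| = |62 − 76| = 14°C, > 4°C.

|ΔTm| = 14°C; the pair is not acceptable.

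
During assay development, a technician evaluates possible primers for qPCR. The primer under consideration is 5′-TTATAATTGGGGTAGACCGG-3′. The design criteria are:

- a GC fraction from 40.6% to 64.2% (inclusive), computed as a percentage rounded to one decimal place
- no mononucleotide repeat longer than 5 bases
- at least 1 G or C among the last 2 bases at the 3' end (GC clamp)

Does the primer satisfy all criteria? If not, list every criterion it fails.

Base counts: A=5, T=6, G=7, C=2 (length 20).
GC content: GC 9/20 = 45.0% ✓
homopolymer run: longest run = 4 ✓
GC clamp: 3' end GG has 2 G/C ✓

Meets all criteria.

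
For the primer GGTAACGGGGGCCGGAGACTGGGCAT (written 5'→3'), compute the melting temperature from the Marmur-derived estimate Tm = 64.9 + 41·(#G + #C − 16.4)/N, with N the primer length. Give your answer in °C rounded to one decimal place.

Base counts: A=5, T=3, G=13, C=5; G+C = 18, N = 26.
Tm = 64.9 + 41·(18 − 16.4)/26 = 64.9 + 65.60/26 = 67.4°C.

67.4°C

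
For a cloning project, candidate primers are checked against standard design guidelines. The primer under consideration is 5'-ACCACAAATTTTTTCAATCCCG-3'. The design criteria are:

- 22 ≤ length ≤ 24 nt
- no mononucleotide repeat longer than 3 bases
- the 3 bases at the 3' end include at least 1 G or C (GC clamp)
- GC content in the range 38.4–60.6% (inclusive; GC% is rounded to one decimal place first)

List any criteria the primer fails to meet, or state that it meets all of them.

Base counts: A=7, T=7, G=1, C=7 (length 22).
length: length 22 ✓
homopolymer run: longest run = 6, exceeds 3 ✗
GC clamp: 3' end CCG has 3 G/C ✓
GC content: GC 8/22 = 36.4%, outside 38.4–60.6% ✗

Fails: homopolymer run, GC content.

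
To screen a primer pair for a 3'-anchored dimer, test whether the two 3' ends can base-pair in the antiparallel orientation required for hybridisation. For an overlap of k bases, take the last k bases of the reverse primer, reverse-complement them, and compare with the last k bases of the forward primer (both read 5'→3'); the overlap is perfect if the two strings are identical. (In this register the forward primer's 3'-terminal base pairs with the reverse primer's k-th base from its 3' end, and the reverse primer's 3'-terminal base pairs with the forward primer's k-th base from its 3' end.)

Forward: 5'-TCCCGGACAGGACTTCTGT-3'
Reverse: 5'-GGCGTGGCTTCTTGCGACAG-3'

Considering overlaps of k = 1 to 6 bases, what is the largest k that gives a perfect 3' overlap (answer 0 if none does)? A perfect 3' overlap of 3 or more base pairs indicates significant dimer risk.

Last 6 bases (5'→3') — forward …TTCTGT, reverse …CGACAG.
Reverse complement of the reverse primer's last 6 bases: CTGTCG; its first k bases are the reverse complement of the reverse primer's last k bases, so a perfect k-base overlap needs the forward primer's last k bases to equal them.
Comparing (forward last k vs required): k=1: T vs C ✗; k=2: GT vs CT ✗; k=3: TGT vs CTG ✗; k=4: CTGT vs CTGT ✓; k=5: TCTGT vs CTGTC ✗; k=6: TTCTGT vs CTGTCG ✗.
Only k = 4 is perfect, so the longest perfect 3' overlap is 4.

Longest perfect overlap: 4 complementary base pairs; significant dimer risk (threshold 3).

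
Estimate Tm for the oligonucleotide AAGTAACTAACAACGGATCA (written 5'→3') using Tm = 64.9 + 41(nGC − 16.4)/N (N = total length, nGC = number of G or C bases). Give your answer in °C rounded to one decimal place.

45.6°C

Base counts: A=10, T=3, G=3, C=4; G+C = 7, N = 20.
Tm = 64.9 + 41·(7 − 16.4)/20 = 64.9 + -385.40/20 = 45.6°C.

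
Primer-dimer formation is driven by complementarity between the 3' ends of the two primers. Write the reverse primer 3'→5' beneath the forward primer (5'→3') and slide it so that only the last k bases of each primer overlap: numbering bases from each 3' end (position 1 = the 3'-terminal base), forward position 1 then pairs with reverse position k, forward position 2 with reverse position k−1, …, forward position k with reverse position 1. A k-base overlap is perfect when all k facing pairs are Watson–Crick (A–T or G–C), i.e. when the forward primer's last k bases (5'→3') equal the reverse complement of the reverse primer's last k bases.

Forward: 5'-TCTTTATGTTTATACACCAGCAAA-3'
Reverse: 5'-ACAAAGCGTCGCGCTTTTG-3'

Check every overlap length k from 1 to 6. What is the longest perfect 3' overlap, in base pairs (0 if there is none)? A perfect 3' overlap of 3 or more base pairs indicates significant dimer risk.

Last 6 bases (5'→3') — forward …AGCAAA, reverse …CTTTTG.
Reverse complement of the reverse primer's last 6 bases: CAAAAG; its first k bases are the reverse complement of the reverse primer's last k bases, so a perfect k-base overlap needs the forward primer's last k bases to equal them.
Comparing (forward last k vs required): k=1: A vs C ✗; k=2: AA vs CA ✗; k=3: AAA vs CAA ✗; k=4: CAAA vs CAAA ✓; k=5: GCAAA vs CAAAA ✗; k=6: AGCAAA vs CAAAAG ✗.
Only k = 4 is perfect, so the longest perfect 3' overlap is 4.

Longest perfect overlap: 4 complementary base pairs; significant dimer risk (threshold 3).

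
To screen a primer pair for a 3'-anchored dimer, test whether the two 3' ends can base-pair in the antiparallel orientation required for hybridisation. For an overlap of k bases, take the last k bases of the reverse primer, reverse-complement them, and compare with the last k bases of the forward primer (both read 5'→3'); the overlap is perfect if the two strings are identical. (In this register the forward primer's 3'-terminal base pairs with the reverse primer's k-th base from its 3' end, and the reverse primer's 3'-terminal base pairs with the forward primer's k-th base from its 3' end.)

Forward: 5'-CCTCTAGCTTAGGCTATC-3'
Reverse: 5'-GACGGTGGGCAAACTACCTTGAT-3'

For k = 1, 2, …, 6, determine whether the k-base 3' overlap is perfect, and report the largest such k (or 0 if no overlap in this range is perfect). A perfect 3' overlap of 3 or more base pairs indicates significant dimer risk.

Last 6 bases (5'→3') — forward …GCTATC, reverse …CTTGAT.
Reverse complement of the reverse primer's last 6 bases: ATCAAG; its first k bases are the reverse complement of the reverse primer's last k bases, so a perfect k-base overlap needs the forward primer's last k bases to equal them.
Comparing (forward last k vs required): k=1: C vs A ✗; k=2: TC vs AT ✗; k=3: ATC vs ATC ✓; k=4: TATC vs ATCA ✗; k=5: CTATC vs ATCAA ✗; k=6: GCTATC vs ATCAAG ✗.
Only k = 3 is perfect, so the longest perfect 3' overlap is 3.

Longest perfect overlap: 3 complementary base pairs; significant dimer risk (threshold 3).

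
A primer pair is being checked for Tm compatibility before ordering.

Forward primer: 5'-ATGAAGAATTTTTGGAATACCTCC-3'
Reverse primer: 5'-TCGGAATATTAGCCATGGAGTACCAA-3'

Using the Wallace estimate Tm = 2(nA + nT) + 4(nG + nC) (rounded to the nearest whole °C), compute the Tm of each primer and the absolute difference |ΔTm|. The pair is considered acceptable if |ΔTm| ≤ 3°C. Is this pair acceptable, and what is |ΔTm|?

|ΔTm| = 10°C; the pair is not acceptable.

Forward: A=8 T=8 G=4 C=4 → Tm = 2·16 + 4·8 = 64°C.
Reverse: A=9 T=6 G=6 C=5 → Tm = 2·15 + 4·11 = 74°C.
|ΔTm| = |64 − 74| = 10°C, > 3°C.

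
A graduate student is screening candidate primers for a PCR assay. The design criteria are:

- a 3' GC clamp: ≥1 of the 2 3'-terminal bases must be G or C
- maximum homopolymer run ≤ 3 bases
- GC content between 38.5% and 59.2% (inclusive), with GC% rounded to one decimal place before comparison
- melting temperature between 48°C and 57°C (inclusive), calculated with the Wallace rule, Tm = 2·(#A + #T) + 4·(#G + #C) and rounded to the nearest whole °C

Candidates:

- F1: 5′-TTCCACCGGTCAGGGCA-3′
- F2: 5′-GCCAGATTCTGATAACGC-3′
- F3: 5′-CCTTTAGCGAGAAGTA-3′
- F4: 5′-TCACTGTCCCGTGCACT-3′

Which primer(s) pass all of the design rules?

F1 (17 nt, A=3 T=3 G=5 C=6): 3' end CA has 1 G/C ✓; longest run = 3 ✓; GC 11/17 = 64.7%, outside 38.5–59.2% ✗; Tm = 2·6 + 4·11 = 56°C ✓ — fails.
F2 (18 nt, A=5 T=4 G=4 C=5): 3' end GC has 2 G/C ✓; longest run = 2 ✓; GC 9/18 = 50.0% ✓; Tm = 2·9 + 4·9 = 54°C ✓ — passes.
F3 (16 nt, A=5 T=4 G=4 C=3): 3' end TA has 0 G/C, need ≥1 ✗; longest run = 3 ✓; GC 7/16 = 43.8% ✓; Tm = 2·9 + 4·7 = 46°C, outside 48–57°C ✗ — fails.
F4 (17 nt, A=2 T=5 G=3 C=7): 3' end CT has 1 G/C ✓; longest run = 3 ✓; GC 10/17 = 58.8% ✓; Tm = 2·7 + 4·10 = 54°C ✓ — passes.

F2 and F4.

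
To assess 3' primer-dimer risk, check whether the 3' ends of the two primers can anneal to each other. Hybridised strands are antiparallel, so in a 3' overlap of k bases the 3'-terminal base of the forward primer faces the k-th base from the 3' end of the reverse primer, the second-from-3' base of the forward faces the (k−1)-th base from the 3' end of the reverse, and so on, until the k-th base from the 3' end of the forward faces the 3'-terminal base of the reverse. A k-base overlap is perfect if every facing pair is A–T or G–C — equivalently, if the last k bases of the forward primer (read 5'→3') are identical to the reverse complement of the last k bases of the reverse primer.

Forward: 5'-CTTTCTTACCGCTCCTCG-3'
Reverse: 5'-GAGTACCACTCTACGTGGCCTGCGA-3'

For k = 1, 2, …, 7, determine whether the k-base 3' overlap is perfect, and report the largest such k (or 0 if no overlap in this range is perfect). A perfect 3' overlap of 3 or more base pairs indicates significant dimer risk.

Longest perfect overlap: 3 complementary base pairs; significant dimer risk (threshold 3).

Last 7 bases (5'→3') — forward …CTCCTCG, reverse …CCTGCGA.
Reverse complement of the reverse primer's last 7 bases: TCGCAGG; its first k bases are the reverse complement of the reverse primer's last k bases, so a perfect k-base overlap needs the forward primer's last k bases to equal them.
Comparing (forward last k vs required): k=1: G vs T ✗; k=2: CG vs TC ✗; k=3: TCG vs TCG ✓; k=4: CTCG vs TCGC ✗; k=5: CCTCG vs TCGCA ✗; k=6: TCCTCG vs TCGCAG ✗; k=7: CTCCTCG vs TCGCAGG ✗.
Only k = 3 is perfect, so the longest perfect 3' overlap is 3.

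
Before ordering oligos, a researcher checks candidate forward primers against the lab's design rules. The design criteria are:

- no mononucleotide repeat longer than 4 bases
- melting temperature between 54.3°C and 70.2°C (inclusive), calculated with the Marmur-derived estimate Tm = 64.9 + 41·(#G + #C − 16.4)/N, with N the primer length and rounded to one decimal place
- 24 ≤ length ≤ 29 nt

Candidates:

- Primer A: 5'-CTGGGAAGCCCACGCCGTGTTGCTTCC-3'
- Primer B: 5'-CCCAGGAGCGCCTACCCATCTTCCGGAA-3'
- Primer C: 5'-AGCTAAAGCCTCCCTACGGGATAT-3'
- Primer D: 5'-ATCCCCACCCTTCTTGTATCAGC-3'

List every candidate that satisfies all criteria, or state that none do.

Primer A, Primer B and Primer C.

Primer A (27 nt, A=3 T=6 G=8 C=10): longest run = 3 ✓; Tm = 64.9 + 41·(18 − 16.4)/27 = 67.3°C ✓; length 27 ✓ — passes.
Primer B (28 nt, A=6 T=4 G=6 C=12): longest run = 3 ✓; Tm = 64.9 + 41·(18 − 16.4)/28 = 67.2°C ✓; length 28 ✓ — passes.
Primer C (24 nt, A=7 T=5 G=5 C=7): longest run = 3 ✓; Tm = 64.9 + 41·(12 − 16.4)/24 = 57.4°C ✓; length 24 ✓ — passes.
Primer D (23 nt, A=4 T=7 G=2 C=10): longest run = 4 ✓; Tm = 64.9 + 41·(12 − 16.4)/23 = 57.1°C ✓; length 23, outside 24–29 ✗ — fails.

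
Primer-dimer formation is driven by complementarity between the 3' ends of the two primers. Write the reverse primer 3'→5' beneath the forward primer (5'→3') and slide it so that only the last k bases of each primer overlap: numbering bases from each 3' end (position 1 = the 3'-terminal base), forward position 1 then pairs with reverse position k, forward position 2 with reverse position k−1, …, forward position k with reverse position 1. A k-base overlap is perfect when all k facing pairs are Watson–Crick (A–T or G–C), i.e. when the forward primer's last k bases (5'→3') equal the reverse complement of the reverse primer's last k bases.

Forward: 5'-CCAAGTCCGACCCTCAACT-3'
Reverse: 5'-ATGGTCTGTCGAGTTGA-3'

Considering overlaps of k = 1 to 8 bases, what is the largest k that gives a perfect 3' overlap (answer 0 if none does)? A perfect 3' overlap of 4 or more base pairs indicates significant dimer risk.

Last 8 bases (5'→3') — forward …CCTCAACT, reverse …CGAGTTGA.
Reverse complement of the reverse primer's last 8 bases: TCAACTCG; its first k bases are the reverse complement of the reverse primer's last k bases, so a perfect k-base overlap needs the forward primer's last k bases to equal them.
Comparing (forward last k vs required): k=1: T vs T ✓; k=2: CT vs TC ✗; k=3: ACT vs TCA ✗; k=4: AACT vs TCAA ✗; k=5: CAACT vs TCAAC ✗; k=6: TCAACT vs TCAACT ✓; k=7: CTCAACT vs TCAACTC ✗; k=8: CCTCAACT vs TCAACTCG ✗.
Perfect overlaps at k = 1, 6; the largest is 6.

Longest perfect overlap: 6 complementary base pairs; significant dimer risk (threshold 4).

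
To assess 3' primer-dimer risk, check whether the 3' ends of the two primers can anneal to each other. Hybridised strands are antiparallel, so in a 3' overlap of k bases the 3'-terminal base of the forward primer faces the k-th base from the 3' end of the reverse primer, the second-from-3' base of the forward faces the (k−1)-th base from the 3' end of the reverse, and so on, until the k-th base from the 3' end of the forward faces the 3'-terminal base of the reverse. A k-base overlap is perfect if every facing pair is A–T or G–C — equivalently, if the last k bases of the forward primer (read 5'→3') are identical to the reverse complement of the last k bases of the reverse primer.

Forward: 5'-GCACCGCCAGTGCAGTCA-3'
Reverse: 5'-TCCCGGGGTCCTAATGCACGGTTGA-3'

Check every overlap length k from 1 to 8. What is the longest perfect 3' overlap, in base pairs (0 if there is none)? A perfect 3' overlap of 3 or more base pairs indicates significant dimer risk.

Longest perfect overlap: 3 complementary base pairs; significant dimer risk (threshold 3).

Last 8 bases (5'→3') — forward …TGCAGTCA, reverse …ACGGTTGA.
Reverse complement of the reverse primer's last 8 bases: TCAACCGT; its first k bases are the reverse complement of the reverse primer's last k bases, so a perfect k-base overlap needs the forward primer's last k bases to equal them.
Comparing (forward last k vs required): k=1: A vs T ✗; k=2: CA vs TC ✗; k=3: TCA vs TCA ✓; k=4: GTCA vs TCAA ✗; k=5: AGTCA vs TCAAC ✗; k=6: CAGTCA vs TCAACC ✗; k=7: GCAGTCA vs TCAACCG ✗; k=8: TGCAGTCA vs TCAACCGT ✗.
Only k = 3 is perfect, so the longest perfect 3' overlap is 3.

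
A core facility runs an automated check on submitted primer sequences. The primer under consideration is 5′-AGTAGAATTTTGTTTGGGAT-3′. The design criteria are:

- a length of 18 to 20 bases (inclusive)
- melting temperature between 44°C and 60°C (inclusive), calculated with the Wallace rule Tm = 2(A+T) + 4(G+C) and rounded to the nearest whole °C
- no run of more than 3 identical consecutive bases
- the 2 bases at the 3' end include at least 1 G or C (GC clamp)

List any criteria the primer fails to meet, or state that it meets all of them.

Base counts: A=5, T=9, G=6, C=0 (length 20).
length: length 20 ✓
Tm: Tm = 2·14 + 4·6 = 52°C ✓
homopolymer run: longest run = 4, exceeds 3 ✗
GC clamp: 3' end AT has 0 G/C, need ≥1 ✗

Fails: homopolymer run, GC clamp.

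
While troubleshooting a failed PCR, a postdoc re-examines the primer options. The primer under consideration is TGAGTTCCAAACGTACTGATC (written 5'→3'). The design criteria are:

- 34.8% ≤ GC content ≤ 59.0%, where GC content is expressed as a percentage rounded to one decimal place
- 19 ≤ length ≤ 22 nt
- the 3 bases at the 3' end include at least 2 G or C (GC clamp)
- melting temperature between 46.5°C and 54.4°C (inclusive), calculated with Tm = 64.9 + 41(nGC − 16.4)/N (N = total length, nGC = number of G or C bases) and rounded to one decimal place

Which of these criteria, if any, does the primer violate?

Base counts: A=6, T=6, G=4, C=5 (length 21).
GC content: GC 9/21 = 42.9% ✓
length: length 21 ✓
GC clamp: 3' end ATC has 1 G/C, need ≥2 ✗
Tm: Tm = 64.9 + 41·(9 − 16.4)/21 = 50.5°C ✓

Fails: GC clamp.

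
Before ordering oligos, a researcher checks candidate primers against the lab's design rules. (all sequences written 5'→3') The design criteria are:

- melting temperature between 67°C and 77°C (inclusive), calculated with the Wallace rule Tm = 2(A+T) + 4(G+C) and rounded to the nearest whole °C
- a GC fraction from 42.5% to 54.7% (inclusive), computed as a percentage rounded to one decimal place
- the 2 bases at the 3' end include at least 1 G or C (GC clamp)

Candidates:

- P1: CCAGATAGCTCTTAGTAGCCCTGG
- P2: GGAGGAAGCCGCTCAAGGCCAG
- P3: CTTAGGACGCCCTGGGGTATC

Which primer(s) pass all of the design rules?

P1 (24 nt, A=5 T=6 G=6 C=7): Tm = 2·11 + 4·13 = 74°C ✓; GC 13/24 = 54.2% ✓; 3' end GG has 2 G/C ✓ — passes.
P2 (22 nt, A=6 T=1 G=9 C=6): Tm = 2·7 + 4·15 = 74°C ✓; GC 15/22 = 68.2%, outside 42.5–54.7% ✗; 3' end AG has 1 G/C ✓ — fails.
P3 (21 nt, A=3 T=5 G=7 C=6): Tm = 2·8 + 4·13 = 68°C ✓; GC 13/21 = 61.9%, outside 42.5–54.7% ✗; 3' end TC has 1 G/C ✓ — fails.

P1 only.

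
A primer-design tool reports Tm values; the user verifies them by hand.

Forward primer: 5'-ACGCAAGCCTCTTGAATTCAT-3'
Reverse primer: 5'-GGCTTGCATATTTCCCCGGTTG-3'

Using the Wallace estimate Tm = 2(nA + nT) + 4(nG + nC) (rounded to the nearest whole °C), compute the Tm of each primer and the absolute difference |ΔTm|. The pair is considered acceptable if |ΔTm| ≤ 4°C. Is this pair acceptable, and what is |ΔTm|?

|ΔTm| = 8°C; the pair is not acceptable.

Forward: A=6 T=6 G=3 C=6 → Tm = 2·12 + 4·9 = 60°C.
Reverse: A=2 T=8 G=6 C=6 → Tm = 2·10 + 4·12 = 68°C.
|ΔTm| = |60 − 68| = 8°C, > 4°C.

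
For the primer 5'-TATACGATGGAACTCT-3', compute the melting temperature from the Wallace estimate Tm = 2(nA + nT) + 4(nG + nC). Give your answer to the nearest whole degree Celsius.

44°C

Base counts: A=5, T=5, G=3, C=3 (length 16).
Tm = 2·(5+5) + 4·(3+3) = 2·10 + 4·6 = 20 + 24 = 44°C.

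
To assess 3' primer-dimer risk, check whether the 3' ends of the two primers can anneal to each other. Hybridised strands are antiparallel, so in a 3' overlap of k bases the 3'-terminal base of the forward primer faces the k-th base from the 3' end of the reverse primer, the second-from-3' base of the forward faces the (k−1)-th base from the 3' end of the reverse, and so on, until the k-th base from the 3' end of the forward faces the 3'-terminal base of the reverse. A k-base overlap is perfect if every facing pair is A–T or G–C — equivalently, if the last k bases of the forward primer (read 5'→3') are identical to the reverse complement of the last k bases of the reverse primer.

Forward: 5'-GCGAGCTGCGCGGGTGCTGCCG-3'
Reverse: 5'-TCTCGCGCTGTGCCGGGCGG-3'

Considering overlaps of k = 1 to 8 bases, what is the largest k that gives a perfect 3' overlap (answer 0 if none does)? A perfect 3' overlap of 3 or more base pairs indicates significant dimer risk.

Last 8 bases (5'→3') — forward …TGCTGCCG, reverse …CCGGGCGG.
Reverse complement of the reverse primer's last 8 bases: CCGCCCGG; its first k bases are the reverse complement of the reverse primer's last k bases, so a perfect k-base overlap needs the forward primer's last k bases to equal them.
Comparing (forward last k vs required): k=1: G vs C ✗; k=2: CG vs CC ✗; k=3: CCG vs CCG ✓; k=4: GCCG vs CCGC ✗; k=5: TGCCG vs CCGCC ✗; k=6: CTGCCG vs CCGCCC ✗; k=7: GCTGCCG vs CCGCCCG ✗; k=8: TGCTGCCG vs CCGCCCGG ✗.
Only k = 3 is perfect, so the longest perfect 3' overlap is 3.

Longest perfect overlap: 3 complementary base pairs; significant dimer risk (threshold 3).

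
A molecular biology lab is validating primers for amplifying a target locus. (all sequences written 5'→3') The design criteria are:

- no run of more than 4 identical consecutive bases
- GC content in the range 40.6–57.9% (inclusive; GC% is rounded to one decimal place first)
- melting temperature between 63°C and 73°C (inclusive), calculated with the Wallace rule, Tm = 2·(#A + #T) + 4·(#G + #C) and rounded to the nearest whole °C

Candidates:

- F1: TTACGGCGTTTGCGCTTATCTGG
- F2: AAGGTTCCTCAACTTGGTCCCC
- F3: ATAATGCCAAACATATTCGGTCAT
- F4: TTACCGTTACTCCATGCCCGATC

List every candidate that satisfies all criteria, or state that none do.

F1, F2 and F4.

F1 (23 nt, A=2 T=9 G=7 C=5): longest run = 3 ✓; GC 12/23 = 52.2% ✓; Tm = 2·11 + 4·12 = 70°C ✓ — passes.
F2 (22 nt, A=4 T=6 G=4 C=8): longest run = 4 ✓; GC 12/22 = 54.5% ✓; Tm = 2·10 + 4·12 = 68°C ✓ — passes.
F3 (24 nt, A=9 T=7 G=3 C=5): longest run = 3 ✓; GC 8/24 = 33.3%, outside 40.6–57.9% ✗; Tm = 2·16 + 4·8 = 64°C ✓ — fails.
F4 (23 nt, A=4 T=7 G=3 C=9): longest run = 3 ✓; GC 12/23 = 52.2% ✓; Tm = 2·11 + 4·12 = 70°C ✓ — passes.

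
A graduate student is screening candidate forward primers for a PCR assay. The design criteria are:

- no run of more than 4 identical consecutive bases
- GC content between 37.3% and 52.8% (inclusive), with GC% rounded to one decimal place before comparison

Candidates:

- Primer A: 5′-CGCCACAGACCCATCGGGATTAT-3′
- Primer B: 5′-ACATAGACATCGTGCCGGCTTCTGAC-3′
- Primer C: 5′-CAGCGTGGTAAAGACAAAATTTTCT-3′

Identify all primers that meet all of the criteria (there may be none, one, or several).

Primer A (23 nt, A=6 T=4 G=5 C=8): longest run = 3 ✓; GC 13/23 = 56.5%, outside 37.3–52.8% ✗ — fails.
Primer B (26 nt, A=6 T=6 G=6 C=8): longest run = 2 ✓; GC 14/26 = 53.8%, outside 37.3–52.8% ✗ — fails.
Primer C (25 nt, A=9 T=7 G=5 C=4): longest run = 4 ✓; GC 9/25 = 36.0%, outside 37.3–52.8% ✗ — fails.

None of the candidates satisfy all criteria.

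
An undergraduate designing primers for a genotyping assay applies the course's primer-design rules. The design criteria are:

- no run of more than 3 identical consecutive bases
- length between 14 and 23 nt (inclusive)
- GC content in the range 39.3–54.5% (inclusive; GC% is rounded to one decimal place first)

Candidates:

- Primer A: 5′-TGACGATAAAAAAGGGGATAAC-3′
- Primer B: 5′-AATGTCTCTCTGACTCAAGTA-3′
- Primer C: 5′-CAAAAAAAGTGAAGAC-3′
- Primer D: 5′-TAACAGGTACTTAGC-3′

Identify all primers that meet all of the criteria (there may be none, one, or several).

Primer D only.

Primer A (22 nt, A=11 T=3 G=6 C=2): longest run = 6, exceeds 3 ✗; length 22 ✓; GC 8/22 = 36.4%, outside 39.3–54.5% ✗ — fails.
Primer B (21 nt, A=6 T=7 G=3 C=5): longest run = 2 ✓; length 21 ✓; GC 8/21 = 38.1%, outside 39.3–54.5% ✗ — fails.
Primer C (16 nt, A=10 T=1 G=3 C=2): longest run = 7, exceeds 3 ✗; length 16 ✓; GC 5/16 = 31.3%, outside 39.3–54.5% ✗ — fails.
Primer D (15 nt, A=5 T=4 G=3 C=3): longest run = 2 ✓; length 15 ✓; GC 6/15 = 40.0% ✓ — passes.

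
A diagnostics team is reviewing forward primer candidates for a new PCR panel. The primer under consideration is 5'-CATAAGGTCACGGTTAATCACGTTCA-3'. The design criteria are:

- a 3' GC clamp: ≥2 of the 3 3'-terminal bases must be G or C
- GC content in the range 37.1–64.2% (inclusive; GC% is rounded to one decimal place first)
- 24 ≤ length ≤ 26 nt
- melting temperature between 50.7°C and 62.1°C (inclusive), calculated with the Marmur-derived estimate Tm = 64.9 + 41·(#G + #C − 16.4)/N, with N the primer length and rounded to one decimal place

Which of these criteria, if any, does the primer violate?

Fails: GC clamp.

Base counts: A=8, T=7, G=5, C=6 (length 26).
GC clamp: 3' end TCA has 1 G/C, need ≥2 ✗
GC content: GC 11/26 = 42.3% ✓
length: length 26 ✓
Tm: Tm = 64.9 + 41·(11 − 16.4)/26 = 56.4°C ✓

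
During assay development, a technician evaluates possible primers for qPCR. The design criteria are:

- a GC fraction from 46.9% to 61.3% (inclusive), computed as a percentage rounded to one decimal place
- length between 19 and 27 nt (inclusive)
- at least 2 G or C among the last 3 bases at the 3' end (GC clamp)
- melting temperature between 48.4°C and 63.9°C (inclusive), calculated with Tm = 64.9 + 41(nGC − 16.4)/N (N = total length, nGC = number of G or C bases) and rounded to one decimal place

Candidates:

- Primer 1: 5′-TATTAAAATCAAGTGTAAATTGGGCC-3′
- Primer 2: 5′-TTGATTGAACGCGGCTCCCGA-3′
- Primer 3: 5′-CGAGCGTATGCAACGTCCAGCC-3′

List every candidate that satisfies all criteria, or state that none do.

Primer 2 only.

Primer 1 (26 nt, A=10 T=8 G=5 C=3): GC 8/26 = 30.8%, outside 46.9–61.3% ✗; length 26 ✓; 3' end GCC has 3 G/C ✓; Tm = 64.9 + 41·(8 − 16.4)/26 = 51.7°C ✓ — fails.
Primer 2 (21 nt, A=4 T=5 G=6 C=6): GC 12/21 = 57.1% ✓; length 21 ✓; 3' end CGA has 2 G/C ✓; Tm = 64.9 + 41·(12 − 16.4)/21 = 56.3°C ✓ — passes.
Primer 3 (22 nt, A=5 T=3 G=6 C=8): GC 14/22 = 63.6%, outside 46.9–61.3% ✗; length 22 ✓; 3' end GCC has 3 G/C ✓; Tm = 64.9 + 41·(14 − 16.4)/22 = 60.4°C ✓ — fails.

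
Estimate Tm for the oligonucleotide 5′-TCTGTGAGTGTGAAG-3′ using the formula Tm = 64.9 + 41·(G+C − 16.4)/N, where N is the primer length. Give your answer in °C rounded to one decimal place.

Base counts: A=3, T=5, G=6, C=1; G+C = 7, N = 15.
Tm = 64.9 + 41·(7 − 16.4)/15 = 64.9 + -385.40/15 = 39.2°C.

39.2°C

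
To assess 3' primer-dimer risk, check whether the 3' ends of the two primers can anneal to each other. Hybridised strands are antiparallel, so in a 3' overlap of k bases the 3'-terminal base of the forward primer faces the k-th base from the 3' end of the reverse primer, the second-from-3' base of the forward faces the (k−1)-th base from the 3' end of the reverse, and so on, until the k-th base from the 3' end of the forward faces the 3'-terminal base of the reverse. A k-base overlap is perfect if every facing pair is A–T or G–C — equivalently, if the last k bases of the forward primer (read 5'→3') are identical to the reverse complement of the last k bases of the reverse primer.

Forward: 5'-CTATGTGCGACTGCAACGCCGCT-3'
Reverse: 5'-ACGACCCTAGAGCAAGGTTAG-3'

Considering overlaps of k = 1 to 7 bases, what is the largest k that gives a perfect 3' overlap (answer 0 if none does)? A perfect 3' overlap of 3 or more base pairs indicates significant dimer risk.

Last 7 bases (5'→3') — forward …CGCCGCT, reverse …AGGTTAG.
Reverse complement of the reverse primer's last 7 bases: CTAACCT; its first k bases are the reverse complement of the reverse primer's last k bases, so a perfect k-base overlap needs the forward primer's last k bases to equal them.
Comparing (forward last k vs required): k=1: T vs C ✗; k=2: CT vs CT ✓; k=3: GCT vs CTA ✗; k=4: CGCT vs CTAA ✗; k=5: CCGCT vs CTAAC ✗; k=6: GCCGCT vs CTAACC ✗; k=7: CGCCGCT vs CTAACCT ✗.
Only k = 2 is perfect, so the longest perfect 3' overlap is 2.

Longest perfect overlap: 2 complementary base pairs; below the dimer-risk threshold (threshold 3).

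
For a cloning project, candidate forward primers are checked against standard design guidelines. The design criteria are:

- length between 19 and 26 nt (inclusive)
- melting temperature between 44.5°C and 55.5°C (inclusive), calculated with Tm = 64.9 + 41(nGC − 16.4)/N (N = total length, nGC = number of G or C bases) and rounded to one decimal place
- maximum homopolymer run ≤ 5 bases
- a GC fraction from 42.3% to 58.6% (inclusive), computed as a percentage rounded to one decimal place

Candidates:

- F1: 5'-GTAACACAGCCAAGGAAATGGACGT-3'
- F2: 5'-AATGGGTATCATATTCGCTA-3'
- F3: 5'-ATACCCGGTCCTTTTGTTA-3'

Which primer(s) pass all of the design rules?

None of the candidates satisfy all criteria.

F1 (25 nt, A=10 T=3 G=7 C=5): length 25 ✓; Tm = 64.9 + 41·(12 − 16.4)/25 = 57.7°C, outside 44.5–55.5°C ✗; longest run = 3 ✓; GC 12/25 = 48.0% ✓ — fails.
F2 (20 nt, A=6 T=7 G=4 C=3): length 20 ✓; Tm = 64.9 + 41·(7 − 16.4)/20 = 45.6°C ✓; longest run = 3 ✓; GC 7/20 = 35.0%, outside 42.3–58.6% ✗ — fails.
F3 (19 nt, A=3 T=8 G=3 C=5): length 19 ✓; Tm = 64.9 + 41·(8 − 16.4)/19 = 46.8°C ✓; longest run = 4 ✓; GC 8/19 = 42.1%, outside 42.3–58.6% ✗ — fails.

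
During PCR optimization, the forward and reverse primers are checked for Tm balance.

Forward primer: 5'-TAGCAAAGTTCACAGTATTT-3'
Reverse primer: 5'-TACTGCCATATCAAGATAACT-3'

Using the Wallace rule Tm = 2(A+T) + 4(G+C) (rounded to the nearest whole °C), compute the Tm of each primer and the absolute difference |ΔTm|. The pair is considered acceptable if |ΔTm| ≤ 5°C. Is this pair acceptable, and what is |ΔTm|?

Forward: A=7 T=7 G=3 C=3 → Tm = 2·14 + 4·6 = 52°C.
Reverse: A=8 T=6 G=2 C=5 → Tm = 2·14 + 4·7 = 56°C.
|ΔTm| = |52 − 56| = 4°C, ≤ 5°C.

|ΔTm| = 4°C; the pair is acceptable.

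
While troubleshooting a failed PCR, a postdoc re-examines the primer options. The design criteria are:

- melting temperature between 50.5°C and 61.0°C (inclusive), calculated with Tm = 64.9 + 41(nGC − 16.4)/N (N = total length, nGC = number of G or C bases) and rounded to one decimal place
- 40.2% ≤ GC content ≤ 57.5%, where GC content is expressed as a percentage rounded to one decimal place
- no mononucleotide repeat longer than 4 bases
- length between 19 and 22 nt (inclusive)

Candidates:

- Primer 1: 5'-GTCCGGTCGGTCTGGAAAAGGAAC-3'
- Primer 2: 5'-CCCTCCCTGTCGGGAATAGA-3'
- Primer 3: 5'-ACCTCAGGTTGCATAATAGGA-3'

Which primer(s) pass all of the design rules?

Primer 1 (24 nt, A=6 T=4 G=9 C=5): Tm = 64.9 + 41·(14 − 16.4)/24 = 60.8°C ✓; GC 14/24 = 58.3%, outside 40.2–57.5% ✗; longest run = 4 ✓; length 24, outside 19–22 ✗ — fails.
Primer 2 (20 nt, A=4 T=4 G=5 C=7): Tm = 64.9 + 41·(12 − 16.4)/20 = 55.9°C ✓; GC 12/20 = 60.0%, outside 40.2–57.5% ✗; longest run = 3 ✓; length 20 ✓ — fails.
Primer 3 (21 nt, A=7 T=5 G=5 C=4): Tm = 64.9 + 41·(9 − 16.4)/21 = 50.5°C ✓; GC 9/21 = 42.9% ✓; longest run = 2 ✓; length 21 ✓ — passes.

Primer 3 only.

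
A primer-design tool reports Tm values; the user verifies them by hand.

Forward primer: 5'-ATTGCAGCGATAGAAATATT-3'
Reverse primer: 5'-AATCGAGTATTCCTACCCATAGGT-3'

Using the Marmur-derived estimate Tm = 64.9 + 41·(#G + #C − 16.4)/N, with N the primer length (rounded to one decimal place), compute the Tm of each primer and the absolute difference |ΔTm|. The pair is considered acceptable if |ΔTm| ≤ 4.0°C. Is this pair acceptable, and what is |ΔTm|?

Forward: G+C = 6, N = 20 → Tm = 64.9 + 41·(6 − 16.4)/20 = 43.6°C.
Reverse: G+C = 10, N = 24 → Tm = 64.9 + 41·(10 − 16.4)/24 = 54.0°C.
|ΔTm| = |43.6 − 54.0| = 10.4°C, > 4.0°C.

|ΔTm| = 10.4°C; the pair is not acceptable.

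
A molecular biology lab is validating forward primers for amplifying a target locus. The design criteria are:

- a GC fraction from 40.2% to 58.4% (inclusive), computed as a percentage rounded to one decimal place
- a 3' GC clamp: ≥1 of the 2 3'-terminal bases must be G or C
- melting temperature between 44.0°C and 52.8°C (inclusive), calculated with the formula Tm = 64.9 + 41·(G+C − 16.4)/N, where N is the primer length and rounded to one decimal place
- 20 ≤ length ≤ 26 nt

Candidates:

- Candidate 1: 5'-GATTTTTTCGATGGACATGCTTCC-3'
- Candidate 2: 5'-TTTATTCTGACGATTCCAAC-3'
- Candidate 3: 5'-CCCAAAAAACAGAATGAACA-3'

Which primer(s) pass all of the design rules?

None of the candidates satisfy all criteria.

Candidate 1 (24 nt, A=4 T=10 G=5 C=5): GC 10/24 = 41.7% ✓; 3' end CC has 2 G/C ✓; Tm = 64.9 + 41·(10 − 16.4)/24 = 54.0°C, outside 44.0–52.8°C ✗; length 24 ✓ — fails.
Candidate 2 (20 nt, A=5 T=8 G=2 C=5): GC 7/20 = 35.0%, outside 40.2–58.4% ✗; 3' end AC has 1 G/C ✓; Tm = 64.9 + 41·(7 − 16.4)/20 = 45.6°C ✓; length 20 ✓ — fails.
Candidate 3 (20 nt, A=12 T=1 G=2 C=5): GC 7/20 = 35.0%, outside 40.2–58.4% ✗; 3' end CA has 1 G/C ✓; Tm = 64.9 + 41·(7 − 16.4)/20 = 45.6°C ✓; length 20 ✓ — fails.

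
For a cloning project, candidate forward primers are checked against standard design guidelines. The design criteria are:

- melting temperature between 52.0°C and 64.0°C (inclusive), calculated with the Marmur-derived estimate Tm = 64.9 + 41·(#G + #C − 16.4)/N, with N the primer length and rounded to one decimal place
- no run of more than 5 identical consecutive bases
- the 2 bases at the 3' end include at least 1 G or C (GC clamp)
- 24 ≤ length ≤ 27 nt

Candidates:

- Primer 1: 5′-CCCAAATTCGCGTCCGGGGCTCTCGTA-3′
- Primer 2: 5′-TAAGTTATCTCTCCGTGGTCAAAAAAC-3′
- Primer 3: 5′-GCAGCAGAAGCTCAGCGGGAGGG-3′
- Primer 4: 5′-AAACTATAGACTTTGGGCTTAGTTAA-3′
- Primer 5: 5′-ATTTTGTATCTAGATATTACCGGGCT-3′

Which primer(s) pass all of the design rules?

Primer 1 (27 nt, A=4 T=6 G=7 C=10): Tm = 64.9 + 41·(17 − 16.4)/27 = 65.8°C, outside 52.0–64.0°C ✗; longest run = 4 ✓; 3' end TA has 0 G/C, need ≥1 ✗; length 27 ✓ — fails.
Primer 2 (27 nt, A=9 T=8 G=4 C=6): Tm = 64.9 + 41·(10 − 16.4)/27 = 55.2°C ✓; longest run = 6, exceeds 5 ✗; 3' end AC has 1 G/C ✓; length 27 ✓ — fails.
Primer 3 (23 nt, A=6 T=1 G=11 C=5): Tm = 64.9 + 41·(16 − 16.4)/23 = 64.2°C, outside 52.0–64.0°C ✗; longest run = 3 ✓; 3' end GG has 2 G/C ✓; length 23, outside 24–27 ✗ — fails.
Primer 4 (26 nt, A=9 T=9 G=5 C=3): Tm = 64.9 + 41·(8 − 16.4)/26 = 51.7°C, outside 52.0–64.0°C ✗; longest run = 3 ✓; 3' end AA has 0 G/C, need ≥1 ✗; length 26 ✓ — fails.
Primer 5 (26 nt, A=6 T=11 G=5 C=4): Tm = 64.9 + 41·(9 − 16.4)/26 = 53.2°C ✓; longest run = 4 ✓; 3' end CT has 1 G/C ✓; length 26 ✓ — passes.

Primer 5 only.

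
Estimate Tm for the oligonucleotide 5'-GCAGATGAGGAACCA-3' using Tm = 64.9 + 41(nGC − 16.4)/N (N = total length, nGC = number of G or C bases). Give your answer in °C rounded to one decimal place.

41.9°C

Base counts: A=6, T=1, G=5, C=3; G+C = 8, N = 15.
Tm = 64.9 + 41·(8 − 16.4)/15 = 64.9 + -344.40/15 = 41.9°C.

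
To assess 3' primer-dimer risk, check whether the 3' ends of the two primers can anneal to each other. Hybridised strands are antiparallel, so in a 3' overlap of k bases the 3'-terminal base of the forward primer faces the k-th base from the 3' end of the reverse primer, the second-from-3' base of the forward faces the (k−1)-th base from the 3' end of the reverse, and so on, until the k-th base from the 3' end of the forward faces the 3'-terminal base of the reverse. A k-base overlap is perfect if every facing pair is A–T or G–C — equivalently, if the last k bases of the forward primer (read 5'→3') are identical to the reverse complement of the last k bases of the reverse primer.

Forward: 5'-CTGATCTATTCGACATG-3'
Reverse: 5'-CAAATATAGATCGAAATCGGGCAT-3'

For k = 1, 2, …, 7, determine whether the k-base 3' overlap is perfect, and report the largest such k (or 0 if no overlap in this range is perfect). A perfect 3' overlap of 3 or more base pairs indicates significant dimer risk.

Longest perfect overlap: 3 complementary base pairs; significant dimer risk (threshold 3).

Last 7 bases (5'→3') — forward …CGACATG, reverse …CGGGCAT.
Reverse complement of the reverse primer's last 7 bases: ATGCCCG; its first k bases are the reverse complement of the reverse primer's last k bases, so a perfect k-base overlap needs the forward primer's last k bases to equal them.
Comparing (forward last k vs required): k=1: G vs A ✗; k=2: TG vs AT ✗; k=3: ATG vs ATG ✓; k=4: CATG vs ATGC ✗; k=5: ACATG vs ATGCC ✗; k=6: GACATG vs ATGCCC ✗; k=7: CGACATG vs ATGCCCG ✗.
Only k = 3 is perfect, so the longest perfect 3' overlap is 3.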